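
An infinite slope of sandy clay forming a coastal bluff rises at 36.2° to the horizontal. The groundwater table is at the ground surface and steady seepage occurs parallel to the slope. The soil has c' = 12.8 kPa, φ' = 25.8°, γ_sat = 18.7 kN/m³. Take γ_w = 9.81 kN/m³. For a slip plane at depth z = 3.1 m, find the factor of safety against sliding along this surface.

With seepage parallel to the slope and the water table at the surface, the effective normal stress on the slip plane uses the buoyant unit weight γ' = γ_sat − γ_w while the driving shear stress uses γ_sat:
FS = [c' + γ' z cos²β tanφ'] / [γ_sat z sinβ cosβ]
γ' = 18.7 − 9.81 = 8.89 kN/m³
Numerator = 12.8 + 8.89·3.1·cos²36.2°·tan25.8° = 12.8 + 8.89·3.1·0.6512·0.4834 = 21.475 kPa
Denominator = 18.7·3.1·sin36.2°·cos36.2° = 18.7·3.1·0.5906·0.8070 = 27.628 kPa
FS = 21.475 / 27.628 = 0.777

FS = 0.78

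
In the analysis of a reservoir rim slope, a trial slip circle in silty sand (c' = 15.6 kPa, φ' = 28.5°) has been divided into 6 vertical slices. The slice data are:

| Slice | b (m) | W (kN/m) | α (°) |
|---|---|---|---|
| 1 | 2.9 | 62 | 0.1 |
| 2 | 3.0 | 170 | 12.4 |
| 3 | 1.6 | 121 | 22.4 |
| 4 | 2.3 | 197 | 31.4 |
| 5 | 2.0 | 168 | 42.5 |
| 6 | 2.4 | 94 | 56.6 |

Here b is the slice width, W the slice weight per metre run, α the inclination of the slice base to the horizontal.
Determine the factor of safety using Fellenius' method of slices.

FS = 1.71

Ordinary method of slices: FS = Σ[c'·Δl_i + (W_i cosα_i)·tanφ'] / Σ W_i sinα_i, with Δl_i = b_i / cosα_i.
Slice 1: Δl = 2.9/cos0.1° = 2.900 m; N'_1 = 62·cos0.1° = 62.0; c'Δl = 45.24; W sinα = 0.1
Slice 2: Δl = 3.0/cos12.4° = 3.072 m; N'_2 = 170·cos12.4° = 166.0; c'Δl = 47.92; W sinα = 36.5
Slice 3: Δl = 1.6/cos22.4° = 1.731 m; N'_3 = 121·cos22.4° = 111.9; c'Δl = 27.00; W sinα = 46.1
Slice 4: Δl = 2.3/cos31.4° = 2.695 m; N'_4 = 197·cos31.4° = 168.1; c'Δl = 42.04; W sinα = 102.6
Slice 5: Δl = 2.0/cos42.5° = 2.713 m; N'_5 = 168·cos42.5° = 123.9; c'Δl = 42.32; W sinα = 113.5
Slice 6: Δl = 2.4/cos56.6° = 4.360 m; N'_6 = 94·cos56.6° = 51.7; c'Δl = 68.01; W sinα = 78.5
Σc'Δl = 272.5 kN/m; ΣN' = 683.7 kN/m; ΣW sinα = 377.3 kN/m
Resisting = 272.5 + 683.7·tan28.5° = 272.5 + 371.2 = 643.7 kN/m
FS = 643.7 / 377.3 = 1.706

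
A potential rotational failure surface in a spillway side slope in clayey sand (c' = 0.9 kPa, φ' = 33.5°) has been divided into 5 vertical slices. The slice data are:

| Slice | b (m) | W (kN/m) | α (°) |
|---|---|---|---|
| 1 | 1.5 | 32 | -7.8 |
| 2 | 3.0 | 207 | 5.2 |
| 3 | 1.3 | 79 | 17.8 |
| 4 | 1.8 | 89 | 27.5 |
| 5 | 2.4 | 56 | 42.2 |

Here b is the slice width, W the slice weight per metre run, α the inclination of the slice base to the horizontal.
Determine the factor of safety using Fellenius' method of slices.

FS = 2.53

Ordinary method of slices: FS = Σ[c'·Δl_i + (W_i cosα_i)·tanφ'] / Σ W_i sinα_i, with Δl_i = b_i / cosα_i.
Slice 1: Δl = 1.5/cos(-7.8°) = 1.514 m; N'_1 = 32·cos(-7.8°) = 31.7; c'Δl = 1.36; W sinα = -4.3
Slice 2: Δl = 3.0/cos5.2° = 3.012 m; N'_2 = 207·cos5.2° = 206.1; c'Δl = 2.71; W sinα = 18.8
Slice 3: Δl = 1.3/cos17.8° = 1.365 m; N'_3 = 79·cos17.8° = 75.2; c'Δl = 1.23; W sinα = 24.1
Slice 4: Δl = 1.8/cos27.5° = 2.029 m; N'_4 = 89·cos27.5° = 78.9; c'Δl = 1.83; W sinα = 41.1
Slice 5: Δl = 2.4/cos42.2° = 3.240 m; N'_5 = 56·cos42.2° = 41.5; c'Δl = 2.92; W sinα = 37.6
Σc'Δl = 10.0 kN/m; ΣN' = 433.5 kN/m; ΣW sinα = 117.3 kN/m
Resisting = 10.0 + 433.5·tan33.5° = 10.0 + 286.9 = 297.0 kN/m
FS = 297.0 / 117.3 = 2.532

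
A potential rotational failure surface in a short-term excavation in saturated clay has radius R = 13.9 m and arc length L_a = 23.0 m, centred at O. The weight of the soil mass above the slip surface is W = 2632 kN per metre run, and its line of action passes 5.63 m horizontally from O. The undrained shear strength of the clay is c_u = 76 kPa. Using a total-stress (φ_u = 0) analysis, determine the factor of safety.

FS = 1.64

Taking moments about the centre O, the resisting moment is provided by the undrained shear strength acting along the arc:
M_R = c_u·L_a·R = 76·23.00·13.9 = 24297.2 kN·m/m
M_D = W·d = 2632·5.63 = 14818.2 kN·m/m
FS = M_R / M_D = 24297.2 / 14818.2 = 1.640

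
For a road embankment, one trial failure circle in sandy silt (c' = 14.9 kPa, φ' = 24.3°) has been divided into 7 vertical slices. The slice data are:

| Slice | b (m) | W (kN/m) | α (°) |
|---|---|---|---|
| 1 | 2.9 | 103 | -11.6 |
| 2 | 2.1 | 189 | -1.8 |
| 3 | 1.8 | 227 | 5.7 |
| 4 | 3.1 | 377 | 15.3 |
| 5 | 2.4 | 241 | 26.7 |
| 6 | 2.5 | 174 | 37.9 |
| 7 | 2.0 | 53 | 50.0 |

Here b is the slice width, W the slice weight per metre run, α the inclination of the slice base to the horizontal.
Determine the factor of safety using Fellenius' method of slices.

FS = 2.44

Ordinary method of slices: FS = Σ[c'·Δl_i + (W_i cosα_i)·tanφ'] / Σ W_i sinα_i, with Δl_i = b_i / cosα_i.
Slice 1: Δl = 2.9/cos(-11.6°) = 2.960 m; N'_1 = 103·cos(-11.6°) = 100.9; c'Δl = 44.11; W sinα = -20.7
Slice 2: Δl = 2.1/cos(-1.8°) = 2.101 m; N'_2 = 189·cos(-1.8°) = 188.9; c'Δl = 31.31; W sinα = -5.9
Slice 3: Δl = 1.8/cos5.7° = 1.809 m; N'_3 = 227·cos5.7° = 225.9; c'Δl = 26.95; W sinα = 22.5
Slice 4: Δl = 3.1/cos15.3° = 3.214 m; N'_4 = 377·cos15.3° = 363.6; c'Δl = 47.89; W sinα = 99.5
Slice 5: Δl = 2.4/cos26.7° = 2.686 m; N'_5 = 241·cos26.7° = 215.3; c'Δl = 40.03; W sinα = 108.3
Slice 6: Δl = 2.5/cos37.9° = 3.168 m; N'_6 = 174·cos37.9° = 137.3; c'Δl = 47.21; W sinα = 106.9
Slice 7: Δl = 2.0/cos50.0° = 3.111 m; N'_7 = 53·cos50.0° = 34.1; c'Δl = 46.36; W sinα = 40.6
Σc'Δl = 283.9 kN/m; ΣN' = 1266.0 kN/m; ΣW sinα = 351.1 kN/m
Resisting = 283.9 + 1266.0·tan24.3° = 283.9 + 571.6 = 855.5 kN/m
FS = 855.5 / 351.1 = 2.436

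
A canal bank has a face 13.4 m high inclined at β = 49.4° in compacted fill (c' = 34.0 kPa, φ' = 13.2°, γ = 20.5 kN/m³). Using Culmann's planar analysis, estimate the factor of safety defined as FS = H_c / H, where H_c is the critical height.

H_c = (4c'/γ) · sinβ cosφ' / [1 − cos(β − φ')]
    = (4·34.0/20.5) · sin49.4°·cos13.2° / [1 − cos36.2°]
    = 6.634 · 0.7392 / 0.1930 = 25.40 m
FS = H_c / H = 25.40 / 13.4 = 1.896

FS = 1.90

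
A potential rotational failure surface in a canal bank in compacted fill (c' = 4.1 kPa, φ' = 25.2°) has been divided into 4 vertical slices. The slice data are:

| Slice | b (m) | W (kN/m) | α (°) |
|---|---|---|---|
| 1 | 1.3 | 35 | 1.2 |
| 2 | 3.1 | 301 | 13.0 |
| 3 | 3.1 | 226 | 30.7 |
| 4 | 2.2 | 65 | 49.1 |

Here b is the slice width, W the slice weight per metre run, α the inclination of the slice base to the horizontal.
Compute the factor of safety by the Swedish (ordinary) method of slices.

FS = 1.34

Ordinary method of slices: FS = Σ[c'·Δl_i + (W_i cosα_i)·tanφ'] / Σ W_i sinα_i, with Δl_i = b_i / cosα_i.
Slice 1: Δl = 1.3/cos1.2° = 1.300 m; N'_1 = 35·cos1.2° = 35.0; c'Δl = 5.33; W sinα = 0.7
Slice 2: Δl = 3.1/cos13.0° = 3.182 m; N'_2 = 301·cos13.0° = 293.3; c'Δl = 13.04; W sinα = 67.7
Slice 3: Δl = 3.1/cos30.7° = 3.605 m; N'_3 = 226·cos30.7° = 194.3; c'Δl = 14.78; W sinα = 115.4
Slice 4: Δl = 2.2/cos49.1° = 3.360 m; N'_4 = 65·cos49.1° = 42.6; c'Δl = 13.78; W sinα = 49.1
Σc'Δl = 46.9 kN/m; ΣN' = 565.2 kN/m; ΣW sinα = 233.0 kN/m
Resisting = 46.9 + 565.2·tan25.2° = 46.9 + 265.9 = 312.9 kN/m
FS = 312.9 / 233.0 = 1.343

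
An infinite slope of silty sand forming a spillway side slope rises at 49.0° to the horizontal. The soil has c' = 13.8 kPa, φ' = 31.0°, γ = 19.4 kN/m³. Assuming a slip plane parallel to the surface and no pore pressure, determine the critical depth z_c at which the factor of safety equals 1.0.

Setting FS = 1.00 in FS = [c' + γz cos²β tanφ'] / [γz sinβ cosβ] and solving for z:
z = c' / [γ cosβ (FS·sinβ − cosβ·tanφ')]
  = 13.8 / [19.4·cos49.0°·(1.00·sin49.0° − cos49.0°·tan31.0°)]
  = 13.8 / [19.4·0.6561·(1.00·0.7547 − 0.6561·0.6009)]
  = 13.8 / 4.5884 = 3.008 m

z_c = 3.01 m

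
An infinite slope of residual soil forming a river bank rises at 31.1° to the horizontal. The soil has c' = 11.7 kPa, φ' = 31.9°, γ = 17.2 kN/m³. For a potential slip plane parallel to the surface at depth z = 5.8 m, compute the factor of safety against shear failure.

For an infinite slope with a slip plane parallel to the surface (no pore pressure): FS = [c' + γz cos²β tanφ'] / [γz sinβ cosβ].
γz = 17.2·5.8 = 99.76 kN/m²
Numerator = 11.7 + 99.76·cos²31.1°·tan31.9° = 11.7 + 99.76·0.7332·0.6224 = 57.228 kPa
Denominator = 99.76·sin31.1°·cos31.1° = 99.76·0.5165·0.8563 = 44.123 kPa
FS = 57.228 / 44.123 = 1.297

FS = 1.30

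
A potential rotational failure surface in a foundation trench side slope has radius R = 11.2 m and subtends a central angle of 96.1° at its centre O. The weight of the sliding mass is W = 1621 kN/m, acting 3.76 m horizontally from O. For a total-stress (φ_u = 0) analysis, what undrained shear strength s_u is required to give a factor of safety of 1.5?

s_u = 43.5 kPa

FS = s_u·L_a·R / (W·d), so s_u = FS·W·d / (L_a·R).
Arc length L_a = R·θ = 11.2·(96.1°·π/180) = 11.2·1.6773 = 18.79 m
s_u = 1.5·1621·3.76 / (18.79·11.2) = 9142.4 / 210.40 = 43.45 kPa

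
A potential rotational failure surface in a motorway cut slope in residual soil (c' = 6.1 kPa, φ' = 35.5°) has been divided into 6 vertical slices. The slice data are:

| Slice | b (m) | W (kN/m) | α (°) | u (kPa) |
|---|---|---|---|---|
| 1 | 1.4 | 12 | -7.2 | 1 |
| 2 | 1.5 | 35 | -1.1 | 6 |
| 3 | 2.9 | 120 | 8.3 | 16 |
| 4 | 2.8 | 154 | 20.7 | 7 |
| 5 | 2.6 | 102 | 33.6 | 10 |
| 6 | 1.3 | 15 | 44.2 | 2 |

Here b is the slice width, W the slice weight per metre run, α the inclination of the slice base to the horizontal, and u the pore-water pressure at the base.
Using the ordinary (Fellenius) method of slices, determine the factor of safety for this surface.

FS = 2.14

Ordinary method of slices: FS = Σ[c'·Δl_i + (W_i cosα_i − u_i·Δl_i)·tanφ'] / Σ W_i sinα_i, with Δl_i = b_i / cosα_i.
Slice 1: Δl = 1.4/cos(-7.2°) = 1.411 m; N'_1 = 12·cos(-7.2°) − 1·1.411 = 10.5; c'Δl = 8.61; W sinα = -1.5
Slice 2: Δl = 1.5/cos(-1.1°) = 1.500 m; N'_2 = 35·cos(-1.1°) − 6·1.500 = 26.0; c'Δl = 9.15; W sinα = -0.7
Slice 3: Δl = 2.9/cos8.3° = 2.931 m; N'_3 = 120·cos8.3° − 16·2.931 = 71.9; c'Δl = 17.88; W sinα = 17.3
Slice 4: Δl = 2.8/cos20.7° = 2.993 m; N'_4 = 154·cos20.7° − 7·2.993 = 123.1; c'Δl = 18.26; W sinα = 54.4
Slice 5: Δl = 2.6/cos33.6° = 3.122 m; N'_5 = 102·cos33.6° − 10·3.122 = 53.7; c'Δl = 19.04; W sinα = 56.4
Slice 6: Δl = 1.3/cos44.2° = 1.813 m; N'_6 = 15·cos44.2° − 2·1.813 = 7.1; c'Δl = 11.06; W sinα = 10.5
Σc'Δl = 84.0 kN/m; ΣN' = 292.3 kN/m; ΣW sinα = 136.5 kN/m
Resisting = 84.0 + 292.3·tan35.5° = 84.0 + 208.5 = 292.5 kN/m
FS = 292.5 / 136.5 = 2.143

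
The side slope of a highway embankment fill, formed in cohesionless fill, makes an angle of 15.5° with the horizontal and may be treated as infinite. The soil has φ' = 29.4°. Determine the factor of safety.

For a dry cohesionless infinite slope the factor of safety is FS = tanφ' / tanβ.
FS = tan29.4° / tan15.5° = 0.5635 / 0.2773 = 2.032

FS = 2.03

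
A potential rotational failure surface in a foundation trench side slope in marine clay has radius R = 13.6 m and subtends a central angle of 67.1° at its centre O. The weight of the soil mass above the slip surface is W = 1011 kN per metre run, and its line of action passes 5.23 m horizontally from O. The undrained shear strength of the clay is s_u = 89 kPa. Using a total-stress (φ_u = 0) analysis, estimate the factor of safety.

Taking moments about the centre O, the resisting moment is provided by the undrained shear strength acting along the arc:
Arc length L_a = R·θ = 13.6·(67.1°·π/180) = 13.6·1.1711 = 15.93 m
M_R = s_u·L_a·R = 89·15.93·13.6 = 19278.3 kN·m/m
M_D = W·d = 1011·5.23 = 5287.5 kN·m/m
FS = M_R / M_D = 19278.3 / 5287.5 = 3.646

FS = 3.65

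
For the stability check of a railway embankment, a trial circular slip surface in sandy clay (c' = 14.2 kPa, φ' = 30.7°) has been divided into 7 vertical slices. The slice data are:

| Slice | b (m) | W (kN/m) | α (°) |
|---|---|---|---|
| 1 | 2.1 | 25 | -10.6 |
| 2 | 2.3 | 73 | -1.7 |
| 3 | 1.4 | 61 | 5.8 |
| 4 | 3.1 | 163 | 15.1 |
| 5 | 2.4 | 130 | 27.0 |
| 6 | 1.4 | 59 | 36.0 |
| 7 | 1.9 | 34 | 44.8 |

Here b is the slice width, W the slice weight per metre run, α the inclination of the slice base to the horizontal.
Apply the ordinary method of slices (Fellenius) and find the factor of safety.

FS = 3.31

Ordinary method of slices: FS = Σ[c'·Δl_i + (W_i cosα_i)·tanφ'] / Σ W_i sinα_i, with Δl_i = b_i / cosα_i.
Slice 1: Δl = 2.1/cos(-10.6°) = 2.136 m; N'_1 = 25·cos(-10.6°) = 24.6; c'Δl = 30.34; W sinα = -4.6
Slice 2: Δl = 2.3/cos(-1.7°) = 2.301 m; N'_2 = 73·cos(-1.7°) = 73.0; c'Δl = 32.67; W sinα = -2.2
Slice 3: Δl = 1.4/cos5.8° = 1.407 m; N'_3 = 61·cos5.8° = 60.7; c'Δl = 19.98; W sinα = 6.2
Slice 4: Δl = 3.1/cos15.1° = 3.211 m; N'_4 = 163·cos15.1° = 157.4; c'Δl = 45.59; W sinα = 42.5
Slice 5: Δl = 2.4/cos27.0° = 2.694 m; N'_5 = 130·cos27.0° = 115.8; c'Δl = 38.25; W sinα = 59.0
Slice 6: Δl = 1.4/cos36.0° = 1.730 m; N'_6 = 59·cos36.0° = 47.7; c'Δl = 24.57; W sinα = 34.7
Slice 7: Δl = 1.9/cos44.8° = 2.678 m; N'_7 = 34·cos44.8° = 24.1; c'Δl = 38.02; W sinα = 24.0
Σc'Δl = 229.4 kN/m; ΣN' = 503.3 kN/m; ΣW sinα = 159.5 kN/m
Resisting = 229.4 + 503.3·tan30.7° = 229.4 + 298.8 = 528.3 kN/m
FS = 528.3 / 159.5 = 3.312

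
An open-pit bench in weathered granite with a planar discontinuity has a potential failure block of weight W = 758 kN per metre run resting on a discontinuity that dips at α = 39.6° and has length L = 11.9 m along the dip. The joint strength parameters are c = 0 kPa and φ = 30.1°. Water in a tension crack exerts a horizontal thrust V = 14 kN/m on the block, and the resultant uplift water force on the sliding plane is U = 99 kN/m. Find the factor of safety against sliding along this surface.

FS = 0.56

Resolving the block weight along and normal to the plane and applying the Mohr–Coulomb strength on the joint:
N' = W cosα − U − V sinα = 758·cos39.6° − 99 − 14·sin39.6° = 476.1 kN/m
Driving force T = W sinα + V cosα = 758·sin39.6° + 14·cos39.6° = 494.0 kN/m
Resisting force R = c·L + N'·tanφ = 0·11.9 + 476.1·tan30.1° = 0.0 + 276.0 = 276.0 kN/m
FS = R / T = 276.0 / 494.0 = 0.559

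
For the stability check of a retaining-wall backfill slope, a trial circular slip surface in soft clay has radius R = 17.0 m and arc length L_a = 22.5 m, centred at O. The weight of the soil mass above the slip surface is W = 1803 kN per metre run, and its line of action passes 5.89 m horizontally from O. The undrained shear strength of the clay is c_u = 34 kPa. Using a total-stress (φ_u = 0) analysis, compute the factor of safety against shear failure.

FS = 1.22

Taking moments about the centre O, the resisting moment is provided by the undrained shear strength acting along the arc:
M_R = c_u·L_a·R = 34·22.50·17.0 = 13005.0 kN·m/m
M_D = W·d = 1803·5.89 = 10619.7 kN·m/m
FS = M_R / M_D = 13005.0 / 10619.7 = 1.225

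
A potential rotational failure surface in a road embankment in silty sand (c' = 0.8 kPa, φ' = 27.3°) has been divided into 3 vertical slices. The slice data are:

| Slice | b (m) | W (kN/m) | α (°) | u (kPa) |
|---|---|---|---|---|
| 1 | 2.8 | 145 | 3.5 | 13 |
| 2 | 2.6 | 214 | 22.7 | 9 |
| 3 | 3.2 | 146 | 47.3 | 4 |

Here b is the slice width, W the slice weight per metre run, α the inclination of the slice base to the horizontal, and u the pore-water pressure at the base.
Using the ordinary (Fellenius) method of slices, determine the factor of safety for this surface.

Ordinary method of slices: FS = Σ[c'·Δl_i + (W_i cosα_i − u_i·Δl_i)·tanφ'] / Σ W_i sinα_i, with Δl_i = b_i / cosα_i.
Slice 1: Δl = 2.8/cos3.5° = 2.805 m; N'_1 = 145·cos3.5° − 13·2.805 = 108.3; c'Δl = 2.24; W sinα = 8.9
Slice 2: Δl = 2.6/cos22.7° = 2.818 m; N'_2 = 214·cos22.7° − 9·2.818 = 172.1; c'Δl = 2.25; W sinα = 82.6
Slice 3: Δl = 3.2/cos47.3° = 4.719 m; N'_3 = 146·cos47.3° − 4·4.719 = 80.1; c'Δl = 3.77; W sinα = 107.3
Σc'Δl = 8.3 kN/m; ΣN' = 360.5 kN/m; ΣW sinα = 198.7 kN/m
Resisting = 8.3 + 360.5·tan27.3° = 8.3 + 186.0 = 194.3 kN/m
FS = 194.3 / 198.7 = 0.978

FS = 0.98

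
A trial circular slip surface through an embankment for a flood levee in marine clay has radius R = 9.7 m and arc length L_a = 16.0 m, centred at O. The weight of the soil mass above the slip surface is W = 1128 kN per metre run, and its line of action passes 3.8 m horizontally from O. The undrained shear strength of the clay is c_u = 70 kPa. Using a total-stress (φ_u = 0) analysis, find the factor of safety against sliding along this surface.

Taking moments about the centre O, the resisting moment is provided by the undrained shear strength acting along the arc:
M_R = c_u·L_a·R = 70·16.00·9.7 = 10864.0 kN·m/m
M_D = W·d = 1128·3.8 = 4286.4 kN·m/m
FS = M_R / M_D = 10864.0 / 4286.4 = 2.535

FS = 2.53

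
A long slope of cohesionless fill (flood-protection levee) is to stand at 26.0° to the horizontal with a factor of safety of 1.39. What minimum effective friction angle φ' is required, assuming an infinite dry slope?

φ' = 34.1°

FS = tanφ'/tanβ ⇒ tanφ' = FS · tanβ = 1.39 · tan26.0° = 0.6779
φ' = arctan(0.6779) = 34.14°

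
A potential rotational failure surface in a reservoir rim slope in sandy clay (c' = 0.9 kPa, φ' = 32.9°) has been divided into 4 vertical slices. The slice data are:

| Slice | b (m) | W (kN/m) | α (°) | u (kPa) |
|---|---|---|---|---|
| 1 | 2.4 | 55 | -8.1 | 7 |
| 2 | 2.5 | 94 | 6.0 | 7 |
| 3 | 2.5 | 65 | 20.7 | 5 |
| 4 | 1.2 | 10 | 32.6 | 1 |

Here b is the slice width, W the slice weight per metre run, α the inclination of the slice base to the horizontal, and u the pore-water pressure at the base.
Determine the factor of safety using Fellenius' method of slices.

Ordinary method of slices: FS = Σ[c'·Δl_i + (W_i cosα_i − u_i·Δl_i)·tanφ'] / Σ W_i sinα_i, with Δl_i = b_i / cosα_i.
Slice 1: Δl = 2.4/cos(-8.1°) = 2.424 m; N'_1 = 55·cos(-8.1°) − 7·2.424 = 37.5; c'Δl = 2.18; W sinα = -7.7
Slice 2: Δl = 2.5/cos6.0° = 2.514 m; N'_2 = 94·cos6.0° − 7·2.514 = 75.9; c'Δl = 2.26; W sinα = 9.8
Slice 3: Δl = 2.5/cos20.7° = 2.673 m; N'_3 = 65·cos20.7° − 5·2.673 = 47.4; c'Δl = 2.41; W sinα = 23.0
Slice 4: Δl = 1.2/cos32.6° = 1.424 m; N'_4 = 10·cos32.6° − 1·1.424 = 7.0; c'Δl = 1.28; W sinα = 5.4
Σc'Δl = 8.1 kN/m; ΣN' = 167.8 kN/m; ΣW sinα = 30.4 kN/m
Resisting = 8.1 + 167.8·tan32.9° = 8.1 + 108.6 = 116.7 kN/m
FS = 116.7 / 30.4 = 3.834

FS = 3.83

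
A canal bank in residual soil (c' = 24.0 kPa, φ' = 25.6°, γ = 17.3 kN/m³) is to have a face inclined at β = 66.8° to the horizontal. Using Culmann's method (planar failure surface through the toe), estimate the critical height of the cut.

H_c = 18.58 m

Culmann's analysis gives the critical failure plane at α_cr = (β + φ')/2 = (66.8 + 25.6)/2 = 46.2°, and the critical height
H_c = (4c'/γ) · sinβ cosφ' / [1 − cos(β − φ')]
    = (4·24.0/17.3) · sin66.8°·cos25.6° / [1 − cos(41.2°)]
    = 5.549 · 0.9191·0.9018 / [1 − 0.7524]
    = 5.549 · 0.8289 / 0.2476
    = 18.58 m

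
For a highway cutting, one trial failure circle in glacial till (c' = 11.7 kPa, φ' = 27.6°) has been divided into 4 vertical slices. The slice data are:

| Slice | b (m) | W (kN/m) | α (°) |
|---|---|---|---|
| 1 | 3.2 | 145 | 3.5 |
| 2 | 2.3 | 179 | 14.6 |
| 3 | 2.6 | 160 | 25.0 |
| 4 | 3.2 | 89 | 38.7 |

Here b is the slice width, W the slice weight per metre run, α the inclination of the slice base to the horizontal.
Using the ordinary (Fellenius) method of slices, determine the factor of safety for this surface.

Ordinary method of slices: FS = Σ[c'·Δl_i + (W_i cosα_i)·tanφ'] / Σ W_i sinα_i, with Δl_i = b_i / cosα_i.
Slice 1: Δl = 3.2/cos3.5° = 3.206 m; N'_1 = 145·cos3.5° = 144.7; c'Δl = 37.51; W sinα = 8.9
Slice 2: Δl = 2.3/cos14.6° = 2.377 m; N'_2 = 179·cos14.6° = 173.2; c'Δl = 27.81; W sinα = 45.1
Slice 3: Δl = 2.6/cos25.0° = 2.869 m; N'_3 = 160·cos25.0° = 145.0; c'Δl = 33.56; W sinα = 67.6
Slice 4: Δl = 3.2/cos38.7° = 4.100 m; N'_4 = 89·cos38.7° = 69.5; c'Δl = 47.97; W sinα = 55.6
Σc'Δl = 146.9 kN/m; ΣN' = 532.4 kN/m; ΣW sinα = 177.2 kN/m
Resisting = 146.9 + 532.4·tan27.6° = 146.9 + 278.3 = 425.2 kN/m
FS = 425.2 / 177.2 = 2.399

FS = 2.40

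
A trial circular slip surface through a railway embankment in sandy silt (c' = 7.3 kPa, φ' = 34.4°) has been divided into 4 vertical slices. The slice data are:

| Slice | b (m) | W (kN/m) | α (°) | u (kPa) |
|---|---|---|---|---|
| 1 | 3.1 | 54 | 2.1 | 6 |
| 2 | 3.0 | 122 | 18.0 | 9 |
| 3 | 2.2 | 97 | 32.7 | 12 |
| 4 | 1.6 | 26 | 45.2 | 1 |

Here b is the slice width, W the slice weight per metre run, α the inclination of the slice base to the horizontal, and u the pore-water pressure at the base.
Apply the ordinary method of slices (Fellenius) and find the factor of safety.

FS = 1.91

Ordinary method of slices: FS = Σ[c'·Δl_i + (W_i cosα_i − u_i·Δl_i)·tanφ'] / Σ W_i sinα_i, with Δl_i = b_i / cosα_i.
Slice 1: Δl = 3.1/cos2.1° = 3.102 m; N'_1 = 54·cos2.1° − 6·3.102 = 35.4; c'Δl = 22.65; W sinα = 2.0
Slice 2: Δl = 3.0/cos18.0° = 3.154 m; N'_2 = 122·cos18.0° − 9·3.154 = 87.6; c'Δl = 23.03; W sinα = 37.7
Slice 3: Δl = 2.2/cos32.7° = 2.614 m; N'_3 = 97·cos32.7° − 12·2.614 = 50.3; c'Δl = 19.08; W sinα = 52.4
Slice 4: Δl = 1.6/cos45.2° = 2.271 m; N'_4 = 26·cos45.2° − 1·2.271 = 16.0; c'Δl = 16.58; W sinα = 18.4
Σc'Δl = 81.3 kN/m; ΣN' = 189.3 kN/m; ΣW sinα = 110.5 kN/m
Resisting = 81.3 + 189.3·tan34.4° = 81.3 + 129.6 = 210.9 kN/m
FS = 210.9 / 110.5 = 1.908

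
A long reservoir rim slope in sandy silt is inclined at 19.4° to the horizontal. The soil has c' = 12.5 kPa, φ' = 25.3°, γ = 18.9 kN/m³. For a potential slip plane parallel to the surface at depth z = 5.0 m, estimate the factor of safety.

For an infinite slope with a slip plane parallel to the surface (no pore pressure): FS = [c' + γz cos²β tanφ'] / [γz sinβ cosβ].
γz = 18.9·5.0 = 94.50 kN/m²
Numerator = 12.5 + 94.50·cos²19.4°·tan25.3° = 12.5 + 94.50·0.8897·0.4727 = 52.241 kPa
Denominator = 94.50·sin19.4°·cos19.4° = 94.50·0.3322·0.9432 = 29.607 kPa
FS = 52.241 / 29.607 = 1.764

FS = 1.76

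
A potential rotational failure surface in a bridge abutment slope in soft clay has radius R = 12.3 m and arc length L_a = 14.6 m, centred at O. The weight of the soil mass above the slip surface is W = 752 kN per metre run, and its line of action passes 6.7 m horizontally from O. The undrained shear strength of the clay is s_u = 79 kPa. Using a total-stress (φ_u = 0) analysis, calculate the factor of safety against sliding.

FS = 2.82

Taking moments about the centre O, the resisting moment is provided by the undrained shear strength acting along the arc:
M_R = s_u·L_a·R = 79·14.60·12.3 = 14186.8 kN·m/m
M_D = W·d = 752·6.7 = 5038.4 kN·m/m
FS = M_R / M_D = 14186.8 / 5038.4 = 2.816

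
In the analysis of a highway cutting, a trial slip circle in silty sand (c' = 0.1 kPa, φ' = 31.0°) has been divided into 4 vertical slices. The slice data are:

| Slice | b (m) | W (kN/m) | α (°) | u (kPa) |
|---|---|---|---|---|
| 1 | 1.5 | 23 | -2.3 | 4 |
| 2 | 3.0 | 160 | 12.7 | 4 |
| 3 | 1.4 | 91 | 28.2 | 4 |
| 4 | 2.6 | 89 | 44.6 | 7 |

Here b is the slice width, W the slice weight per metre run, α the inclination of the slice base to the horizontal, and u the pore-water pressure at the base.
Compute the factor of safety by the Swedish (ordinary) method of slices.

Ordinary method of slices: FS = Σ[c'·Δl_i + (W_i cosα_i − u_i·Δl_i)·tanφ'] / Σ W_i sinα_i, with Δl_i = b_i / cosα_i.
Slice 1: Δl = 1.5/cos(-2.3°) = 1.501 m; N'_1 = 23·cos(-2.3°) − 4·1.501 = 17.0; c'Δl = 0.15; W sinα = -0.9
Slice 2: Δl = 3.0/cos12.7° = 3.075 m; N'_2 = 160·cos12.7° − 4·3.075 = 143.8; c'Δl = 0.31; W sinα = 35.2
Slice 3: Δl = 1.4/cos28.2° = 1.589 m; N'_3 = 91·cos28.2° − 4·1.589 = 73.8; c'Δl = 0.16; W sinα = 43.0
Slice 4: Δl = 2.6/cos44.6° = 3.652 m; N'_4 = 89·cos44.6° − 7·3.652 = 37.8; c'Δl = 0.37; W sinα = 62.5
Σc'Δl = 1.0 kN/m; ΣN' = 272.4 kN/m; ΣW sinα = 139.7 kN/m
Resisting = 1.0 + 272.4·tan31.0° = 1.0 + 163.7 = 164.7 kN/m
FS = 164.7 / 139.7 = 1.178

FS = 1.18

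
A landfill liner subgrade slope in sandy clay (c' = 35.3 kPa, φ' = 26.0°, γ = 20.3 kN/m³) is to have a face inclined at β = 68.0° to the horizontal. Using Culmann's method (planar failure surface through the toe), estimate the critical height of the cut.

H_c = 22.57 m

Culmann's analysis gives the critical failure plane at α_cr = (β + φ')/2 = (68.0 + 26.0)/2 = 47.0°, and the critical height
H_c = (4c'/γ) · sinβ cosφ' / [1 − cos(β − φ')]
    = (4·35.3/20.3) · sin68.0°·cos26.0° / [1 − cos(42.0°)]
    = 6.956 · 0.9272·0.8988 / [1 − 0.7431]
    = 6.956 · 0.8333 / 0.2569
    = 22.57 m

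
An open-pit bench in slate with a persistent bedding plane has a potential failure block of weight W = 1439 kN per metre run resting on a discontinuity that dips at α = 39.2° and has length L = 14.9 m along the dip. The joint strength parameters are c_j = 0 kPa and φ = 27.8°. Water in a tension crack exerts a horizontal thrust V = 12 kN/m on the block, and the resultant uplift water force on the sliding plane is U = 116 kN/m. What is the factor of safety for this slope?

Resolving the block weight along and normal to the plane and applying the Mohr–Coulomb strength on the joint:
N' = W cosα − U − V sinα = 1439·cos39.2° − 116 − 12·sin39.2° = 991.6 kN/m
Driving force T = W sinα + V cosα = 1439·sin39.2° + 12·cos39.2° = 918.8 kN/m
Resisting force R = c_j·L + N'·tanφ = 0·14.9 + 991.6·tan27.8° = 0.0 + 522.8 = 522.8 kN/m
FS = R / T = 522.8 / 918.8 = 0.569

FS = 0.57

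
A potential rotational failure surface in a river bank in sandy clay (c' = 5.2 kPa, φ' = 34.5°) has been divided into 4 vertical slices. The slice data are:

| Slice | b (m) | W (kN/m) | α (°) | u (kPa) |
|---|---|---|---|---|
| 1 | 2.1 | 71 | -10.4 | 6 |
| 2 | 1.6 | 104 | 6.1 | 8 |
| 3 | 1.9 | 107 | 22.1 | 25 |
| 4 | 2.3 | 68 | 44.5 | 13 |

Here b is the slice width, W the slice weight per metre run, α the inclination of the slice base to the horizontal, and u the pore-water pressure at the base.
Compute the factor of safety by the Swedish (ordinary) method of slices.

FS = 2.16

Ordinary method of slices: FS = Σ[c'·Δl_i + (W_i cosα_i − u_i·Δl_i)·tanφ'] / Σ W_i sinα_i, with Δl_i = b_i / cosα_i.
Slice 1: Δl = 2.1/cos(-10.4°) = 2.135 m; N'_1 = 71·cos(-10.4°) − 6·2.135 = 57.0; c'Δl = 11.10; W sinα = -12.8
Slice 2: Δl = 1.6/cos6.1° = 1.609 m; N'_2 = 104·cos6.1° − 8·1.609 = 90.5; c'Δl = 8.37; W sinα = 11.1
Slice 3: Δl = 1.9/cos22.1° = 2.051 m; N'_3 = 107·cos22.1° − 25·2.051 = 47.9; c'Δl = 10.66; W sinα = 40.3
Slice 4: Δl = 2.3/cos44.5° = 3.225 m; N'_4 = 68·cos44.5° − 13·3.225 = 6.6; c'Δl = 16.77; W sinα = 47.7
Σc'Δl = 46.9 kN/m; ΣN' = 202.0 kN/m; ΣW sinα = 86.2 kN/m
Resisting = 46.9 + 202.0·tan34.5° = 46.9 + 138.8 = 185.7 kN/m
FS = 185.7 / 86.2 = 2.156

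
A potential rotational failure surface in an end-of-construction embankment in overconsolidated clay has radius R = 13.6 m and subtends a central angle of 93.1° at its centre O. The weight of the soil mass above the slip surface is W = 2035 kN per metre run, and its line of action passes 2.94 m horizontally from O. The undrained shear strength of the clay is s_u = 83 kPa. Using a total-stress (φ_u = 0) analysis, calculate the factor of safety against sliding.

FS = 4.17

Taking moments about the centre O, the resisting moment is provided by the undrained shear strength acting along the arc:
Arc length L_a = R·θ = 13.6·(93.1°·π/180) = 13.6·1.6249 = 22.10 m
M_R = s_u·L_a·R = 83·22.10·13.6 = 24945.0 kN·m/m
M_D = W·d = 2035·2.94 = 5982.9 kN·m/m
FS = M_R / M_D = 24945.0 / 5982.9 = 4.169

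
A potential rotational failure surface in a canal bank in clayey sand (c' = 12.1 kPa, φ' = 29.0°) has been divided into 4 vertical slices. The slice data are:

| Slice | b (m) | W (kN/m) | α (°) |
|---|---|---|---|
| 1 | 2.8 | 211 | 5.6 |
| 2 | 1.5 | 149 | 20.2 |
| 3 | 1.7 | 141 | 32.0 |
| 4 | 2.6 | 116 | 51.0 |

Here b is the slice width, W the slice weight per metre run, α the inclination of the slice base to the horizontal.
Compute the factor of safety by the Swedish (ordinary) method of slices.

Ordinary method of slices: FS = Σ[c'·Δl_i + (W_i cosα_i)·tanφ'] / Σ W_i sinα_i, with Δl_i = b_i / cosα_i.
Slice 1: Δl = 2.8/cos5.6° = 2.813 m; N'_1 = 211·cos5.6° = 210.0; c'Δl = 34.04; W sinα = 20.6
Slice 2: Δl = 1.5/cos20.2° = 1.598 m; N'_2 = 149·cos20.2° = 139.8; c'Δl = 19.34; W sinα = 51.4
Slice 3: Δl = 1.7/cos32.0° = 2.005 m; N'_3 = 141·cos32.0° = 119.6; c'Δl = 24.26; W sinα = 74.7
Slice 4: Δl = 2.6/cos51.0° = 4.131 m; N'_4 = 116·cos51.0° = 73.0; c'Δl = 49.99; W sinα = 90.1
Σc'Δl = 127.6 kN/m; ΣN' = 542.4 kN/m; ΣW sinα = 236.9 kN/m
Resisting = 127.6 + 542.4·tan29.0° = 127.6 + 300.7 = 428.3 kN/m
FS = 428.3 / 236.9 = 1.808

FS = 1.81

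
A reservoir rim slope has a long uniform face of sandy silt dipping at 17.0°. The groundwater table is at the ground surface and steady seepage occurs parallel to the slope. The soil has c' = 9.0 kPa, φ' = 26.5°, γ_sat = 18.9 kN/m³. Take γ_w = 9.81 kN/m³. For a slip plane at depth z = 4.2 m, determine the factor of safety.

FS = 1.19

With seepage parallel to the slope and the water table at the surface, the effective normal stress on the slip plane uses the buoyant unit weight γ' = γ_sat − γ_w while the driving shear stress uses γ_sat:
FS = [c' + γ' z cos²β tanφ'] / [γ_sat z sinβ cosβ]
γ' = 18.9 − 9.81 = 9.09 kN/m³
Numerator = 9.0 + 9.09·4.2·cos²17.0°·tan26.5° = 9.0 + 9.09·4.2·0.9145·0.4986 = 26.408 kPa
Denominator = 18.9·4.2·sin17.0°·cos17.0° = 18.9·4.2·0.2924·0.9563 = 22.194 kPa
FS = 26.408 / 22.194 = 1.190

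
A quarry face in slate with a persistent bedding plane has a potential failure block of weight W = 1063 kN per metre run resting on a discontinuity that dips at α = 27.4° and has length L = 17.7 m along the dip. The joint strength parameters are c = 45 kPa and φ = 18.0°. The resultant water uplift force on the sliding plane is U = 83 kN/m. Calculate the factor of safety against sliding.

FS = 2.20

Resolving the block weight along and normal to the plane and applying the Mohr–Coulomb strength on the joint:
N' = W cosα − U = 1063·cos27.4° − 83 = 860.7 kN/m
Driving force T = W sinα = 1063·sin27.4° = 489.2 kN/m
Resisting force R = c·L + N'·tanφ = 45·17.7 + 860.7·tan18.0° = 796.5 + 279.7 = 1076.2 kN/m
FS = R / T = 1076.2 / 489.2 = 2.200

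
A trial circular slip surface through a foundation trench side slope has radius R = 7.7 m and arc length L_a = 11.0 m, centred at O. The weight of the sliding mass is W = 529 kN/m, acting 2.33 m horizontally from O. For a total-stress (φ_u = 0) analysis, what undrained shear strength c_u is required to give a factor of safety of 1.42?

c_u = 20.7 kPa

FS = c_u·L_a·R / (W·d), so c_u = FS·W·d / (L_a·R).
c_u = 1.42·529·2.33 / (11.00·7.7) = 1750.2 / 84.70 = 20.66 kPa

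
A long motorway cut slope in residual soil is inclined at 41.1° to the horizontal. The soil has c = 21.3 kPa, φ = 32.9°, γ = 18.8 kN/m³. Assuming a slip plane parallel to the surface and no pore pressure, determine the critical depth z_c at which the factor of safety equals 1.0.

z_c = 8.85 m

Setting FS = 1.00 in FS = [c + γz cos²β tanφ] / [γz sinβ cosβ] and solving for z:
z = c / [γ cosβ (FS·sinβ − cosβ·tanφ)]
  = 21.3 / [18.8·cos41.1°·(1.00·sin41.1° − cos41.1°·tan32.9°)]
  = 21.3 / [18.8·0.7536·(1.00·0.6574 − 0.7536·0.6469)]
  = 21.3 / 2.4066 = 8.851 m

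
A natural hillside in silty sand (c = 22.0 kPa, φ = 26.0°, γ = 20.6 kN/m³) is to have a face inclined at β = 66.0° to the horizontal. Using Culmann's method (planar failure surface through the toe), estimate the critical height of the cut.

H_c = 14.99 m

Culmann's analysis gives the critical failure plane at α_cr = (β + φ)/2 = (66.0 + 26.0)/2 = 46.0°, and the critical height
H_c = (4c/γ) · sinβ cosφ / [1 − cos(β − φ)]
    = (4·22.0/20.6) · sin66.0°·cos26.0° / [1 − cos(40.0°)]
    = 4.272 · 0.9135·0.8988 / [1 − 0.7660]
    = 4.272 · 0.8211 / 0.2340
    = 14.99 m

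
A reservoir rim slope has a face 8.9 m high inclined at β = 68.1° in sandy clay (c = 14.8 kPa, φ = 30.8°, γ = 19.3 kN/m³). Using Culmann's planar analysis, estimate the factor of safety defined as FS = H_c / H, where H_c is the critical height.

FS = 1.34

H_c = (4c/γ) · sinβ cosφ / [1 − cos(β − φ)]
    = (4·14.8/19.3) · sin68.1°·cos30.8° / [1 − cos37.3°]
    = 3.067 · 0.7970 / 0.2045 = 11.95 m
FS = H_c / H = 11.95 / 8.9 = 1.343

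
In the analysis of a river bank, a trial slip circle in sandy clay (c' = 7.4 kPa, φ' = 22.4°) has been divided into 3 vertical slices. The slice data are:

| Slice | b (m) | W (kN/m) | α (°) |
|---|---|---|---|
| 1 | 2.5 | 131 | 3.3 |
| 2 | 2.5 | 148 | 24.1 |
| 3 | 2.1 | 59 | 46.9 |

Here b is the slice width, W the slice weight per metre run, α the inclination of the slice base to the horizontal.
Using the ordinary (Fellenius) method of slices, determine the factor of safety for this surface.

Ordinary method of slices: FS = Σ[c'·Δl_i + (W_i cosα_i)·tanφ'] / Σ W_i sinα_i, with Δl_i = b_i / cosα_i.
Slice 1: Δl = 2.5/cos3.3° = 2.504 m; N'_1 = 131·cos3.3° = 130.8; c'Δl = 18.53; W sinα = 7.5
Slice 2: Δl = 2.5/cos24.1° = 2.739 m; N'_2 = 148·cos24.1° = 135.1; c'Δl = 20.27; W sinα = 60.4
Slice 3: Δl = 2.1/cos46.9° = 3.073 m; N'_3 = 59·cos46.9° = 40.3; c'Δl = 22.74; W sinα = 43.1
Σc'Δl = 61.5 kN/m; ΣN' = 306.2 kN/m; ΣW sinα = 111.1 kN/m
Resisting = 61.5 + 306.2·tan22.4° = 61.5 + 126.2 = 187.7 kN/m
FS = 187.7 / 111.1 = 1.691

FS = 1.69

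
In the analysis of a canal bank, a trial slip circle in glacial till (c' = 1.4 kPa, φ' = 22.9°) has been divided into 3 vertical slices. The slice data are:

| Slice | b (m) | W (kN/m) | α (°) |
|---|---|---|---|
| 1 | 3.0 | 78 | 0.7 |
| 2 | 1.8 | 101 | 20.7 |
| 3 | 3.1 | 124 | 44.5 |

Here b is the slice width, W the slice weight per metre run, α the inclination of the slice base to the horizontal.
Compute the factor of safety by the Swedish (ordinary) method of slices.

FS = 1.00

Ordinary method of slices: FS = Σ[c'·Δl_i + (W_i cosα_i)·tanφ'] / Σ W_i sinα_i, with Δl_i = b_i / cosα_i.
Slice 1: Δl = 3.0/cos0.7° = 3.000 m; N'_1 = 78·cos0.7° = 78.0; c'Δl = 4.20; W sinα = 1.0
Slice 2: Δl = 1.8/cos20.7° = 1.924 m; N'_2 = 101·cos20.7° = 94.5; c'Δl = 2.69; W sinα = 35.7
Slice 3: Δl = 3.1/cos44.5° = 4.346 m; N'_3 = 124·cos44.5° = 88.4; c'Δl = 6.08; W sinα = 86.9
Σc'Δl = 13.0 kN/m; ΣN' = 260.9 kN/m; ΣW sinα = 123.6 kN/m
Resisting = 13.0 + 260.9·tan22.9° = 13.0 + 110.2 = 123.2 kN/m
FS = 123.2 / 123.6 = 0.997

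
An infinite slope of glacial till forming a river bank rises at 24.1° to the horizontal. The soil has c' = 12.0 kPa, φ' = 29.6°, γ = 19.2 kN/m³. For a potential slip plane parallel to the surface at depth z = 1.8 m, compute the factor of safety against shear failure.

For an infinite slope with a slip plane parallel to the surface (no pore pressure): FS = [c' + γz cos²β tanφ'] / [γz sinβ cosβ].
γz = 19.2·1.8 = 34.56 kN/m²
Numerator = 12.0 + 34.56·cos²24.1°·tan29.6° = 12.0 + 34.56·0.8333·0.5681 = 28.359 kPa
Denominator = 34.56·sin24.1°·cos24.1° = 34.56·0.4083·0.9128 = 12.882 kPa
FS = 28.359 / 12.882 = 2.202

FS = 2.20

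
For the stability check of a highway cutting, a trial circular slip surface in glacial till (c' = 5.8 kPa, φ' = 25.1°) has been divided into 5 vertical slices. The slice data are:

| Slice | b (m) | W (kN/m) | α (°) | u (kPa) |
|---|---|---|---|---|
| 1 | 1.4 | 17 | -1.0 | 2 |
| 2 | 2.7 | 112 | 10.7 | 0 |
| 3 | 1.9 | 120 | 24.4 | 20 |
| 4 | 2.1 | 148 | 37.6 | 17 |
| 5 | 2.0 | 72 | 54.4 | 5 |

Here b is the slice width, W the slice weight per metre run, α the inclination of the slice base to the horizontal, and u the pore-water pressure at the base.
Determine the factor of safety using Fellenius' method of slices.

Ordinary method of slices: FS = Σ[c'·Δl_i + (W_i cosα_i − u_i·Δl_i)·tanφ'] / Σ W_i sinα_i, with Δl_i = b_i / cosα_i.
Slice 1: Δl = 1.4/cos(-1.0°) = 1.400 m; N'_1 = 17·cos(-1.0°) − 2·1.400 = 14.2; c'Δl = 8.12; W sinα = -0.3
Slice 2: Δl = 2.7/cos10.7° = 2.748 m; N'_2 = 112·cos10.7° − 0·2.748 = 110.1; c'Δl = 15.94; W sinα = 20.8
Slice 3: Δl = 1.9/cos24.4° = 2.086 m; N'_3 = 120·cos24.4° − 20·2.086 = 67.6; c'Δl = 12.10; W sinα = 49.6
Slice 4: Δl = 2.1/cos37.6° = 2.651 m; N'_4 = 148·cos37.6° − 17·2.651 = 72.2; c'Δl = 15.37; W sinα = 90.3
Slice 5: Δl = 2.0/cos54.4° = 3.436 m; N'_5 = 72·cos54.4° − 5·3.436 = 24.7; c'Δl = 19.93; W sinα = 58.5
Σc'Δl = 71.5 kN/m; ΣN' = 288.7 kN/m; ΣW sinα = 218.9 kN/m
Resisting = 71.5 + 288.7·tan25.1° = 71.5 + 135.3 = 206.7 kN/m
FS = 206.7 / 218.9 = 0.944

FS = 0.94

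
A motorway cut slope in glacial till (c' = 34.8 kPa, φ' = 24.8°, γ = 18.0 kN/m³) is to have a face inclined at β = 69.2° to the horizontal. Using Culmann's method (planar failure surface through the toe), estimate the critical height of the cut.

H_c = 22.98 m

Culmann's analysis gives the critical failure plane at α_cr = (β + φ')/2 = (69.2 + 24.8)/2 = 47.0°, and the critical height
H_c = (4c'/γ) · sinβ cosφ' / [1 − cos(β − φ')]
    = (4·34.8/18.0) · sin69.2°·cos24.8° / [1 − cos(44.4°)]
    = 7.733 · 0.9348·0.9078 / [1 − 0.7145]
    = 7.733 · 0.8486 / 0.2855
    = 22.98 m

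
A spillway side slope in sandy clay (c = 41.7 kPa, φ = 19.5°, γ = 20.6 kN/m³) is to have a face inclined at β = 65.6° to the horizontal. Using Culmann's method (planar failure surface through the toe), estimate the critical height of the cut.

H_c = 22.67 m

Culmann's analysis gives the critical failure plane at α_cr = (β + φ)/2 = (65.6 + 19.5)/2 = 42.5°, and the critical height
H_c = (4c/γ) · sinβ cosφ / [1 − cos(β − φ)]
    = (4·41.7/20.6) · sin65.6°·cos19.5° / [1 − cos(46.1°)]
    = 8.097 · 0.9107·0.9426 / [1 − 0.6934]
    = 8.097 · 0.8584 / 0.3066
    = 22.67 m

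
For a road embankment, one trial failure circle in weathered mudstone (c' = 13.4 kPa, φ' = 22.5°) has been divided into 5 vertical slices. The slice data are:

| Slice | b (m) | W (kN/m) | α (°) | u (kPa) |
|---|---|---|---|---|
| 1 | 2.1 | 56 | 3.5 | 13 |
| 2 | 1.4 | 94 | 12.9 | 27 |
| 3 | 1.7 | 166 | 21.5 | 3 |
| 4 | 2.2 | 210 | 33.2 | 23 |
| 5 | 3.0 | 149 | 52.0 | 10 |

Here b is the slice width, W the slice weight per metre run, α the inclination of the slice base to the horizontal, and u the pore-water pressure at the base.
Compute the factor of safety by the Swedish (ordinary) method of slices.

FS = 1.05

Ordinary method of slices: FS = Σ[c'·Δl_i + (W_i cosα_i − u_i·Δl_i)·tanφ'] / Σ W_i sinα_i, with Δl_i = b_i / cosα_i.
Slice 1: Δl = 2.1/cos3.5° = 2.104 m; N'_1 = 56·cos3.5° − 13·2.104 = 28.5; c'Δl = 28.19; W sinα = 3.4
Slice 2: Δl = 1.4/cos12.9° = 1.436 m; N'_2 = 94·cos12.9° − 27·1.436 = 52.8; c'Δl = 19.25; W sinα = 21.0
Slice 3: Δl = 1.7/cos21.5° = 1.827 m; N'_3 = 166·cos21.5° − 3·1.827 = 149.0; c'Δl = 24.48; W sinα = 60.8
Slice 4: Δl = 2.2/cos33.2° = 2.629 m; N'_4 = 210·cos33.2° − 23·2.629 = 115.2; c'Δl = 35.23; W sinα = 115.0
Slice 5: Δl = 3.0/cos52.0° = 4.873 m; N'_5 = 149·cos52.0° − 10·4.873 = 43.0; c'Δl = 65.30; W sinα = 117.4
Σc'Δl = 172.4 kN/m; ΣN' = 388.6 kN/m; ΣW sinα = 317.6 kN/m
Resisting = 172.4 + 388.6·tan22.5° = 172.4 + 161.0 = 333.4 kN/m
FS = 333.4 / 317.6 = 1.050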